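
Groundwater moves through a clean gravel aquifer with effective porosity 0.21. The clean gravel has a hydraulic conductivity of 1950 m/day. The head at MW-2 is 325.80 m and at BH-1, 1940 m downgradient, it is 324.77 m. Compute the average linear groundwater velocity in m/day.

Hydraulic gradient i = (325.80 − 324.77) / 1940 = 1.03 / 1940 = 0.0005309.
Darcy flux q = K · i = 1950 × 0.0005309 = 1.035 m/day.
Seepage velocity v = q / n_e = 1.035 / 0.21 = 4.930 m/day.

4.93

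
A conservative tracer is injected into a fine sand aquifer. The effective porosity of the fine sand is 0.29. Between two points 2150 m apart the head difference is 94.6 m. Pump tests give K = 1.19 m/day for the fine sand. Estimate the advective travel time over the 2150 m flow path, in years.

Hydraulic gradient i = Δh / L = 94.6 / 2150 = 0.04400.
Darcy flux q = K · i = 1.190 × 0.04400 = 0.05236 m/day.
Seepage velocity v = q / n_e = 0.05236 / 0.29 = 0.1806 m/day.
Travel time t = L / v = 2150 / 0.1806 = 11908 days = 32.60 years.

32.6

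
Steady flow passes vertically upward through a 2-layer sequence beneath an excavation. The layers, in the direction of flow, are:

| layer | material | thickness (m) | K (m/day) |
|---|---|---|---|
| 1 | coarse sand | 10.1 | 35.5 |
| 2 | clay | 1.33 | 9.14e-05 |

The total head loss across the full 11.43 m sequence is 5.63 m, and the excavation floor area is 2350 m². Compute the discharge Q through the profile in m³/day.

Flow is perpendicular to layering, so the layers act in series and the equivalent K is the thickness-weighted harmonic mean.
Total thickness L = 10.1 + 1.33 = 11.43 m.
Σ(b_i/K_i) = 10.1/35.5 + 1.33/9.14e-05 = 14552 d.
K_eq = L / Σ(b_i/K_i) = 11.43 / 14552 = 0.0007855 m/day.
Q = K_eq · A · (Δh/L) = 0.0007855 × 2350 × (5.63/11.43) = 0.9092 m³/day.

0.909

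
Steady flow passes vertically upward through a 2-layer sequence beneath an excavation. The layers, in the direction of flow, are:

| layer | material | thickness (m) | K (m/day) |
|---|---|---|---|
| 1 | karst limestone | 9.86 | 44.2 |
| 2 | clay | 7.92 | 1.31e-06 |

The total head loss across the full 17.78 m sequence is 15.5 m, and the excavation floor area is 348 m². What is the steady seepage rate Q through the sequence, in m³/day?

Flow is perpendicular to layering, so the layers act in series and the equivalent K is the thickness-weighted harmonic mean.
Total thickness L = 9.86 + 7.92 = 17.78 m.
Σ(b_i/K_i) = 9.86/44.2 + 7.92/1.31e-06 = 6.046e+06 d.
K_eq = L / Σ(b_i/K_i) = 17.78 / 6.046e+06 = 2.941e-06 m/day.
Q = K_eq · A · (Δh/L) = 2.941e-06 × 348 × (15.5/17.78) = 0.0008922 m³/day.

0.000892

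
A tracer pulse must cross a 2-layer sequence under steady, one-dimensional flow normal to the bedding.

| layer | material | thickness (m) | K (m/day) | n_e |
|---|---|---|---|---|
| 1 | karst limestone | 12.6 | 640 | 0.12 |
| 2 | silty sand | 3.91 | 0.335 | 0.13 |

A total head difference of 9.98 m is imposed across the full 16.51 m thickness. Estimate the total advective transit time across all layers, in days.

2.37

With flow normal to the layers, continuity requires the same specific discharge q through every layer.
Σ(b_i/K_i) = 12.6/640 + 3.91/0.335 = 11.69 d.
q = Δh / Σ(b_i/K_i) = 9.98 / 11.69 = 0.8536 m/day.
In each layer the seepage velocity is v_i = q/n_i, so the layer transit time is t_i = b_i·n_i / q:
  layer 1 (karst limestone): t_1 = 12.6 × 0.12 / 0.8536 = 1.771 d
  layer 2 (silty sand): t_2 = 3.91 × 0.13 / 0.8536 = 0.5955 d
Total t = Σ t_i = 2.367 days.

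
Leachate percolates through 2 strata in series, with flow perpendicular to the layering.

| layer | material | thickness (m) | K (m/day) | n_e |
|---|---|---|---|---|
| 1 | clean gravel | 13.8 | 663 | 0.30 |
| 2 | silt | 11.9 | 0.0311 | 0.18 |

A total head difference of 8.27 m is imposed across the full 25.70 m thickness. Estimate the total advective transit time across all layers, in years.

0.796

With flow normal to the layers, continuity requires the same specific discharge q through every layer.
Σ(b_i/K_i) = 13.8/663 + 11.9/0.0311 = 382.7 d.
q = Δh / Σ(b_i/K_i) = 8.27 / 382.7 = 0.02161 m/day.
In each layer the seepage velocity is v_i = q/n_i, so the layer transit time is t_i = b_i·n_i / q:
  layer 1 (clean gravel): t_1 = 13.8 × 0.30 / 0.02161 = 191.6 d
  layer 2 (silt): t_2 = 11.9 × 0.18 / 0.02161 = 99.11 d
Total t = Σ t_i = 290.7 days = 0.7958 years.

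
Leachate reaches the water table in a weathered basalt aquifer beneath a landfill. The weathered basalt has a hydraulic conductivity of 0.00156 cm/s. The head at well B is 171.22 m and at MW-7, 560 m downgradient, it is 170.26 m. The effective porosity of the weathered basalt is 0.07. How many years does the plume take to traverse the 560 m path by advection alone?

Convert K: 0.00156 cm/s × 864 = 1.348 m/day.
Hydraulic gradient i = (171.22 − 170.26) / 560 = 0.96 / 560 = 0.001714.
Darcy flux q = K · i = 1.348 × 0.001714 = 0.002311 m/day.
Seepage velocity v = q / n_e = 0.002311 / 0.07 = 0.03301 m/day.
Travel time t = L / v = 560 / 0.03301 = 16965 days = 46.45 years.

46.4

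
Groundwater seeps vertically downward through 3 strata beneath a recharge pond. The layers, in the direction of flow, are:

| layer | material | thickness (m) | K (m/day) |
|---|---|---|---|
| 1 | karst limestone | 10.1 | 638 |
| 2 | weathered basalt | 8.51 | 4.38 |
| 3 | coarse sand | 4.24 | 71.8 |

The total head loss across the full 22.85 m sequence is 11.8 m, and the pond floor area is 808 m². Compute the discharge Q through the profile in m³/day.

Flow is perpendicular to layering, so the layers act in series and the equivalent K is the thickness-weighted harmonic mean.
Total thickness L = 10.1 + 8.51 + 4.24 = 22.85 m.
Σ(b_i/K_i) = 10.1/638 + 8.51/4.38 + 4.24/71.8 = 2.018 d.
K_eq = L / Σ(b_i/K_i) = 22.85 / 2.018 = 11.32 m/day.
Q = K_eq · A · (Δh/L) = 11.32 × 808 × (11.8/22.85) = 4725 m³/day.

4730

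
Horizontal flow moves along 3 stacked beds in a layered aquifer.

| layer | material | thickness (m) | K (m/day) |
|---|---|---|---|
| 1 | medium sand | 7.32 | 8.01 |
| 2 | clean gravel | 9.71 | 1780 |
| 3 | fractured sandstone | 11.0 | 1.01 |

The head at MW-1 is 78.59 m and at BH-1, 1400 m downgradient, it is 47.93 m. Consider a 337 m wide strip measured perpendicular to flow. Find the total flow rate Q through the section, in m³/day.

Flow is parallel to layering, so each bed carries its own Darcy discharge and the transmissivities add.
Σ(K_i·b_i) = 8.01×7.32 + 1780×9.71 + 1.01×11.0 = 17354 m²/day.
Hydraulic gradient i = (78.59 − 47.93) / 1400 = 30.66 / 1400 = 0.02190.
Q = Σ(K_i·b_i) · W · i = 17354 × 337 × 0.02190 = 1.281e+05 m³/day.

128000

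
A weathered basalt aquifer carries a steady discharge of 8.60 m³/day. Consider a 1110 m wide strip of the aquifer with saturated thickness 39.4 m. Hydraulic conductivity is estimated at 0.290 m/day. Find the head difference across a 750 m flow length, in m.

0.509

Cross-sectional area A = 1110 × 39.4 = 43734 m².
From Q = K·A·i, i = Q / (K·A) = 8.60 / (0.2900 × 43734) = 0.0006781.
Head loss Δh = i · L = 0.0006781 × 750 = 0.5086 m.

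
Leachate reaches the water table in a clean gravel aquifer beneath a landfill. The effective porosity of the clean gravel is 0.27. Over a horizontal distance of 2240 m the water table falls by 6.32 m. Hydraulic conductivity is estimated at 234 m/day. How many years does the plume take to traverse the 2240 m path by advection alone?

Hydraulic gradient i = Δh / L = 6.32 / 2240 = 0.002821.
Darcy flux q = K · i = 234.0 × 0.002821 = 0.6602 m/day.
Seepage velocity v = q / n_e = 0.6602 / 0.27 = 2.445 m/day.
Travel time t = L / v = 2240 / 2.445 = 916.1 days = 2.508 years.

2.51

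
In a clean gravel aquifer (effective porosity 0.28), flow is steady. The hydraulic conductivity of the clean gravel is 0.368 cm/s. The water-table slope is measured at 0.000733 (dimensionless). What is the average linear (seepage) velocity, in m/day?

0.832

Convert K: 0.368 cm/s × 864 = 318.0 m/day.
Hydraulic gradient i = 0.000733.
Darcy flux q = K · i = 318.0 × 0.0007330 = 0.2331 m/day.
Seepage velocity v = q / n_e = 0.2331 / 0.28 = 0.8324 m/day.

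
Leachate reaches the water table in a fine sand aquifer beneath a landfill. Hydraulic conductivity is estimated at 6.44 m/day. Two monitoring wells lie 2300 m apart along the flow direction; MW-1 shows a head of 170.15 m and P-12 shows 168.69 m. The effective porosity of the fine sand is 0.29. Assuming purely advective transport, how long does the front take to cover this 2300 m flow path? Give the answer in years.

447

Hydraulic gradient i = (170.15 − 168.69) / 2300 = 1.46 / 2300 = 0.0006348.
Darcy flux q = K · i = 6.440 × 0.0006348 = 0.004088 m/day.
Seepage velocity v = q / n_e = 0.004088 / 0.29 = 0.01410 m/day.
Travel time t = L / v = 2300 / 0.01410 = 1.632e+05 days = 446.7 years.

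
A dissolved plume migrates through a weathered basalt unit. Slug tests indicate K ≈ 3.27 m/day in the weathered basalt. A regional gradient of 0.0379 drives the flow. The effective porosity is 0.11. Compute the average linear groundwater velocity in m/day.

Hydraulic gradient i = 0.0379.
Darcy flux q = K · i = 3.270 × 0.03790 = 0.1239 m/day.
Seepage velocity v = q / n_e = 0.1239 / 0.11 = 1.127 m/day.

1.13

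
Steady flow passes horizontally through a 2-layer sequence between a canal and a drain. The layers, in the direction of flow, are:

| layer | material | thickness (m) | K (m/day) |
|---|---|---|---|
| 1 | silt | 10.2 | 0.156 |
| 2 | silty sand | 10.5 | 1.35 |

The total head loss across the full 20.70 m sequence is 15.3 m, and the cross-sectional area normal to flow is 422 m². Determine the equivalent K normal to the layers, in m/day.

0.283

Flow is perpendicular to layering, so the layers act in series and the equivalent K is the thickness-weighted harmonic mean.
Total thickness L = 10.2 + 10.5 = 20.70 m.
Σ(b_i/K_i) = 10.2/0.156 + 10.5/1.35 = 73.16 d.
K_eq = L / Σ(b_i/K_i) = 20.70 / 73.16 = 0.2829 m/day.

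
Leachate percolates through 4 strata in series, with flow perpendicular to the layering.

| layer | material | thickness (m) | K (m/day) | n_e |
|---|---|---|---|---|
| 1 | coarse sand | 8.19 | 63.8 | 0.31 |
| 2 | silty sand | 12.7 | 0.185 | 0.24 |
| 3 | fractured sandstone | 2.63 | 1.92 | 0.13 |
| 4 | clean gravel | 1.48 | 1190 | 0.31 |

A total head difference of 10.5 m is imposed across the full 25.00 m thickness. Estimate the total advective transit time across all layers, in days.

With flow normal to the layers, continuity requires the same specific discharge q through every layer.
Σ(b_i/K_i) = 8.19/63.8 + 12.7/0.185 + 2.63/1.92 + 1.48/1190 = 70.15 d.
q = Δh / Σ(b_i/K_i) = 10.5 / 70.15 = 0.1497 m/day.
In each layer the seepage velocity is v_i = q/n_i, so the layer transit time is t_i = b_i·n_i / q:
  layer 1 (coarse sand): t_1 = 8.19 × 0.31 / 0.1497 = 16.96 d
  layer 2 (silty sand): t_2 = 12.7 × 0.24 / 0.1497 = 20.36 d
  layer 3 (fractured sandstone): t_3 = 2.63 × 0.13 / 0.1497 = 2.284 d
  layer 4 (clean gravel): t_4 = 1.48 × 0.31 / 0.1497 = 3.065 d
Total t = Σ t_i = 42.67 days.

42.7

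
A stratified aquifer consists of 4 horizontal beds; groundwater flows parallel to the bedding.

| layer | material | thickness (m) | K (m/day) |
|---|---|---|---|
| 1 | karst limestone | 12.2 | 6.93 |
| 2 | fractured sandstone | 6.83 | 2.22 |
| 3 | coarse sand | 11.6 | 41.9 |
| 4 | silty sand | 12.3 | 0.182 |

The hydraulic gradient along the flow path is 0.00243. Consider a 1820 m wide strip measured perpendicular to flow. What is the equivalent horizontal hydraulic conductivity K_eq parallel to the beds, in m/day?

13.7

Flow is parallel to layering, so each bed carries its own Darcy discharge and the transmissivities add.
Σ(K_i·b_i) = 6.93×12.2 + 2.22×6.83 + 41.9×11.6 + 0.182×12.3 = 588.0 m²/day.
Total thickness b = 42.93 m, so K_eq = Σ(K_i·b_i)/b = 13.70 m/day.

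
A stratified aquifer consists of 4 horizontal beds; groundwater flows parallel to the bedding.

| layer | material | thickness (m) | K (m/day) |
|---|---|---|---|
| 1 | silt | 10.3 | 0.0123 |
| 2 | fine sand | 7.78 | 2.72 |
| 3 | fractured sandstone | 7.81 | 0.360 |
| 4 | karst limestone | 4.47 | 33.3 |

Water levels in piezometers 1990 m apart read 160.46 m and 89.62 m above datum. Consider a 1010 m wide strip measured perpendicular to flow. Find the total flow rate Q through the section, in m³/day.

Flow is parallel to layering, so each bed carries its own Darcy discharge and the transmissivities add.
Σ(K_i·b_i) = 0.0123×10.3 + 2.72×7.78 + 0.360×7.81 + 33.3×4.47 = 173.0 m²/day.
Hydraulic gradient i = (160.46 − 89.62) / 1990 = 70.84 / 1990 = 0.03560.
Q = Σ(K_i·b_i) · W · i = 173.0 × 1010 × 0.03560 = 6218 m³/day.

6220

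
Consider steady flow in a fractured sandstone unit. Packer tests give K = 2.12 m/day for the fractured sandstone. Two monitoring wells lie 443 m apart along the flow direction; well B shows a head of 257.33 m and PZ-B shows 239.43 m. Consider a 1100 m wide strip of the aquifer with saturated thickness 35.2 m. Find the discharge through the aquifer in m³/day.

Cross-sectional area A = 1100 × 35.2 = 38720 m².
Hydraulic gradient i = (257.33 − 239.43) / 443 = 17.9 / 443 = 0.04041.
Darcy's law: Q = K · A · i = 2.120 × 38720 × 0.04041 = 3317 m³/day.

3320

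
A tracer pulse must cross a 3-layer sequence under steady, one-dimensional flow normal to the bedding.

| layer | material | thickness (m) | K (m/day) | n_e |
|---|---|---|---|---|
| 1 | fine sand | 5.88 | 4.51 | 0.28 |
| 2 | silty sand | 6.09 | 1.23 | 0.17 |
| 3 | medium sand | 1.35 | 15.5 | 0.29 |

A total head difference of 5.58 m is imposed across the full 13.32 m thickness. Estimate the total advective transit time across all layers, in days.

With flow normal to the layers, continuity requires the same specific discharge q through every layer.
Σ(b_i/K_i) = 5.88/4.51 + 6.09/1.23 + 1.35/15.5 = 6.342 d.
q = Δh / Σ(b_i/K_i) = 5.58 / 6.342 = 0.8798 m/day.
In each layer the seepage velocity is v_i = q/n_i, so the layer transit time is t_i = b_i·n_i / q:
  layer 1 (fine sand): t_1 = 5.88 × 0.28 / 0.8798 = 1.871 d
  layer 2 (silty sand): t_2 = 6.09 × 0.17 / 0.8798 = 1.177 d
  layer 3 (medium sand): t_3 = 1.35 × 0.29 / 0.8798 = 0.4450 d
Total t = Σ t_i = 3.493 days.

3.49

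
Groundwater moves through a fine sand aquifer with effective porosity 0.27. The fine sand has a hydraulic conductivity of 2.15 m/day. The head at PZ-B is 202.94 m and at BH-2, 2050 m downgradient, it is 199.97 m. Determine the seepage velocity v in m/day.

0.0115

Hydraulic gradient i = (202.94 − 199.97) / 2050 = 2.97 / 2050 = 0.001449.
Darcy flux q = K · i = 2.150 × 0.001449 = 0.003115 m/day.
Seepage velocity v = q / n_e = 0.003115 / 0.27 = 0.01154 m/day.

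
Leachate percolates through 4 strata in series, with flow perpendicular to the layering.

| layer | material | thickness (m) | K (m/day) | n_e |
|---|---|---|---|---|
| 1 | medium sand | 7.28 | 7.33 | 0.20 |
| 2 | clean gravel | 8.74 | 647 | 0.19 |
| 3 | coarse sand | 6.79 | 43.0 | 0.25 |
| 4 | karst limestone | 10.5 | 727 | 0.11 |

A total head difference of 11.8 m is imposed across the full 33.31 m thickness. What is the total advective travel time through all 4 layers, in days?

With flow normal to the layers, continuity requires the same specific discharge q through every layer.
Σ(b_i/K_i) = 7.28/7.33 + 8.74/647 + 6.79/43.0 + 10.5/727 = 1.179 d.
q = Δh / Σ(b_i/K_i) = 11.8 / 1.179 = 10.01 m/day.
In each layer the seepage velocity is v_i = q/n_i, so the layer transit time is t_i = b_i·n_i / q:
  layer 1 (medium sand): t_1 = 7.28 × 0.20 / 10.01 = 0.1455 d
  layer 2 (clean gravel): t_2 = 8.74 × 0.19 / 10.01 = 0.1659 d
  layer 3 (coarse sand): t_3 = 6.79 × 0.25 / 10.01 = 0.1696 d
  layer 4 (karst limestone): t_4 = 10.5 × 0.11 / 10.01 = 0.1154 d
Total t = Σ t_i = 0.5964 days.

0.596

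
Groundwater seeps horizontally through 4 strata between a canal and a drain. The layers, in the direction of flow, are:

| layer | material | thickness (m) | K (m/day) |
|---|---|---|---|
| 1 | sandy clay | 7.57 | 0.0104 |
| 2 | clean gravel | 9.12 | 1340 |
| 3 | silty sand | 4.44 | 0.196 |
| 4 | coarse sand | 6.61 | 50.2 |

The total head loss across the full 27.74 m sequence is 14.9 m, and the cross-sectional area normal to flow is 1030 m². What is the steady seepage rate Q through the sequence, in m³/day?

Flow is perpendicular to layering, so the layers act in series and the equivalent K is the thickness-weighted harmonic mean.
Total thickness L = 7.57 + 9.12 + 4.44 + 6.61 = 27.74 m.
Σ(b_i/K_i) = 7.57/0.0104 + 9.12/1340 + 4.44/0.196 + 6.61/50.2 = 750.7 d.
K_eq = L / Σ(b_i/K_i) = 27.74 / 750.7 = 0.03695 m/day.
Q = K_eq · A · (Δh/L) = 0.03695 × 1030 × (14.9/27.74) = 20.44 m³/day.

20.4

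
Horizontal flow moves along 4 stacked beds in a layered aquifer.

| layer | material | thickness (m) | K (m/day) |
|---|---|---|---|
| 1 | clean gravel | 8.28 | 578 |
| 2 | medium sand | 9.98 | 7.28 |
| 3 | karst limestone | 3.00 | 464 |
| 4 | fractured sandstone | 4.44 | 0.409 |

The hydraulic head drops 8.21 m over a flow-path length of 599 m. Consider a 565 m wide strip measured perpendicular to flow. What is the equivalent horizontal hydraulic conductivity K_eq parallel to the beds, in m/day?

Flow is parallel to layering, so each bed carries its own Darcy discharge and the transmissivities add.
Σ(K_i·b_i) = 578×8.28 + 7.28×9.98 + 464×3.00 + 0.409×4.44 = 6252 m²/day.
Total thickness b = 25.70 m, so K_eq = Σ(K_i·b_i)/b = 243.3 m/day.

243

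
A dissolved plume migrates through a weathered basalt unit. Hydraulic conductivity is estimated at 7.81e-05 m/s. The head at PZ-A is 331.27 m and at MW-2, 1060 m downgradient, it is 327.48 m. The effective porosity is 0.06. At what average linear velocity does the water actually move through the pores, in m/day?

0.402

Convert K: 7.81e-05 m/s × 86400 = 6.748 m/day.
Hydraulic gradient i = (331.27 − 327.48) / 1060 = 3.79 / 1060 = 0.003575.
Darcy flux q = K · i = 6.748 × 0.003575 = 0.02413 m/day.
Seepage velocity v = q / n_e = 0.02413 / 0.06 = 0.4021 m/day.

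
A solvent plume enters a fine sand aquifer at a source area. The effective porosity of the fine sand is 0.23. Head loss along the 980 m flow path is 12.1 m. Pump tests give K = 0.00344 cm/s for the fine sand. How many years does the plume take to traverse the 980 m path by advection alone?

Convert K: 0.00344 cm/s × 864 = 2.972 m/day.
Hydraulic gradient i = Δh / L = 12.1 / 980 = 0.01235.
Darcy flux q = K · i = 2.972 × 0.01235 = 0.03670 m/day.
Seepage velocity v = q / n_e = 0.03670 / 0.23 = 0.1596 m/day.
Travel time t = L / v = 980 / 0.1596 = 6142 days = 16.82 years.

16.8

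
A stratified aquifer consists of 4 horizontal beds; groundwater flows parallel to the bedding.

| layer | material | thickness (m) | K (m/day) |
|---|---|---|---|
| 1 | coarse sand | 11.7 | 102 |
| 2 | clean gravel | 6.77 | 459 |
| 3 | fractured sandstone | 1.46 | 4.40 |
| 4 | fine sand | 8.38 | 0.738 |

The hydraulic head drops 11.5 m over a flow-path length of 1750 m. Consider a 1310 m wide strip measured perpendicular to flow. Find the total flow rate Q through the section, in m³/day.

37100

Flow is parallel to layering, so each bed carries its own Darcy discharge and the transmissivities add.
Σ(K_i·b_i) = 102×11.7 + 459×6.77 + 4.40×1.46 + 0.738×8.38 = 4313 m²/day.
Hydraulic gradient i = Δh / L = 11.5 / 1750 = 0.006571.
Q = Σ(K_i·b_i) · W · i = 4313 × 1310 × 0.006571 = 37133 m³/day.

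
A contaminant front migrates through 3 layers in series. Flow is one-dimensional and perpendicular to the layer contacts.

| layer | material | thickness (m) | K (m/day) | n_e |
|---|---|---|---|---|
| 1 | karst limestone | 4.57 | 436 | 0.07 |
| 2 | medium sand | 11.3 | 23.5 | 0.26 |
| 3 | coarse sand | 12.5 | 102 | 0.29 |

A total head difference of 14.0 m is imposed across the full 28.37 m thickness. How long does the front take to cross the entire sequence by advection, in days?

With flow normal to the layers, continuity requires the same specific discharge q through every layer.
Σ(b_i/K_i) = 4.57/436 + 11.3/23.5 + 12.5/102 = 0.6139 d.
q = Δh / Σ(b_i/K_i) = 14.0 / 0.6139 = 22.81 m/day.
In each layer the seepage velocity is v_i = q/n_i, so the layer transit time is t_i = b_i·n_i / q:
  layer 1 (karst limestone): t_1 = 4.57 × 0.07 / 22.81 = 0.01403 d
  layer 2 (medium sand): t_2 = 11.3 × 0.26 / 22.81 = 0.1288 d
  layer 3 (coarse sand): t_3 = 12.5 × 0.29 / 22.81 = 0.1590 d
Total t = Σ t_i = 0.3018 days.

0.302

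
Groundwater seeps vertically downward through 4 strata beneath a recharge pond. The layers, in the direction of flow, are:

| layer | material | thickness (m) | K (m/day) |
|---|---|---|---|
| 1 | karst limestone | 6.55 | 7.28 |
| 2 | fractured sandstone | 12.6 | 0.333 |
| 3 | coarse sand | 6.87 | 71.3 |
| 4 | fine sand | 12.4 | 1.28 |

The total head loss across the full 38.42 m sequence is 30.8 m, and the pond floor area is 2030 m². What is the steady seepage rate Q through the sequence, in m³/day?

Flow is perpendicular to layering, so the layers act in series and the equivalent K is the thickness-weighted harmonic mean.
Total thickness L = 6.55 + 12.6 + 6.87 + 12.4 = 38.42 m.
Σ(b_i/K_i) = 6.55/7.28 + 12.6/0.333 + 6.87/71.3 + 12.4/1.28 = 48.52 d.
K_eq = L / Σ(b_i/K_i) = 38.42 / 48.52 = 0.7918 m/day.
Q = K_eq · A · (Δh/L) = 0.7918 × 2030 × (30.8/38.42) = 1289 m³/day.

1290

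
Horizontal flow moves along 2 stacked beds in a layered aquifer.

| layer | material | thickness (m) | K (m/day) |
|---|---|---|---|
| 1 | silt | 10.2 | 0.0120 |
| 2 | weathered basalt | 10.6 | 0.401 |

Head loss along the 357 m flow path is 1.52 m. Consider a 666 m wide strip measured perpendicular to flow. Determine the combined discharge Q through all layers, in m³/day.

Flow is parallel to layering, so each bed carries its own Darcy discharge and the transmissivities add.
Σ(K_i·b_i) = 0.0120×10.2 + 0.401×10.6 = 4.373 m²/day.
Hydraulic gradient i = Δh / L = 1.52 / 357 = 0.004258.
Q = Σ(K_i·b_i) · W · i = 4.373 × 666 × 0.004258 = 12.40 m³/day.

12.4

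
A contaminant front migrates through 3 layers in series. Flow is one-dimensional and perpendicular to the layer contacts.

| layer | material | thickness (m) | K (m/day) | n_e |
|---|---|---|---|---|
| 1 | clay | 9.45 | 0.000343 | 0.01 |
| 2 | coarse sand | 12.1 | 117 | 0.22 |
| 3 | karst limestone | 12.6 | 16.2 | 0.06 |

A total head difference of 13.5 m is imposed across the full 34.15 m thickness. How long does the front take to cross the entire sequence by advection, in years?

19.6

With flow normal to the layers, continuity requires the same specific discharge q through every layer.
Σ(b_i/K_i) = 9.45/0.000343 + 12.1/117 + 12.6/16.2 = 27552 d.
q = Δh / Σ(b_i/K_i) = 13.5 / 27552 = 0.0004900 m/day.
In each layer the seepage velocity is v_i = q/n_i, so the layer transit time is t_i = b_i·n_i / q:
  layer 1 (clay): t_1 = 9.45 × 0.01 / 0.0004900 = 192.9 d
  layer 2 (coarse sand): t_2 = 12.1 × 0.22 / 0.0004900 = 5433 d
  layer 3 (karst limestone): t_3 = 12.6 × 0.06 / 0.0004900 = 1543 d
Total t = Σ t_i = 7169 days = 19.63 years.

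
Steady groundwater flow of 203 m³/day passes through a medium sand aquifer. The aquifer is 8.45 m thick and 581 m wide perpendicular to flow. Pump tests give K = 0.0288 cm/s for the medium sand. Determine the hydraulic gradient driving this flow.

Convert K: 0.0288 cm/s × 864 = 24.88 m/day.
Cross-sectional area A = 581 × 8.45 = 4909 m².
From Q = K·A·i, i = Q / (K·A) = 203 / (24.88 × 4909) = 0.001662.

0.00166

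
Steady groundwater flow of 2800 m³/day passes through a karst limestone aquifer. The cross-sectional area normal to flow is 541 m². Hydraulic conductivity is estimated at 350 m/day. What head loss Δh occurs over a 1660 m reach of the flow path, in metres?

From Q = K·A·i, i = Q / (K·A) = 2800 / (350.0 × 541.0) = 0.01479.
Head loss Δh = i · L = 0.01479 × 1660 = 24.55 m.

24.5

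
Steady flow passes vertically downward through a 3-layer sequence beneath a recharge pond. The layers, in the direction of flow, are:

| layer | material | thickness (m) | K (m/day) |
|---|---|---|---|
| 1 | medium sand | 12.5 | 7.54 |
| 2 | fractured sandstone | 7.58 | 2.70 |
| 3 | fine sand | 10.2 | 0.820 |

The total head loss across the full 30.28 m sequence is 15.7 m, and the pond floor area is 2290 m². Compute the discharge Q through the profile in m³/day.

Flow is perpendicular to layering, so the layers act in series and the equivalent K is the thickness-weighted harmonic mean.
Total thickness L = 12.5 + 7.58 + 10.2 = 30.28 m.
Σ(b_i/K_i) = 12.5/7.54 + 7.58/2.70 + 10.2/0.820 = 16.90 d.
K_eq = L / Σ(b_i/K_i) = 30.28 / 16.90 = 1.791 m/day.
Q = K_eq · A · (Δh/L) = 1.791 × 2290 × (15.7/30.28) = 2127 m³/day.

2130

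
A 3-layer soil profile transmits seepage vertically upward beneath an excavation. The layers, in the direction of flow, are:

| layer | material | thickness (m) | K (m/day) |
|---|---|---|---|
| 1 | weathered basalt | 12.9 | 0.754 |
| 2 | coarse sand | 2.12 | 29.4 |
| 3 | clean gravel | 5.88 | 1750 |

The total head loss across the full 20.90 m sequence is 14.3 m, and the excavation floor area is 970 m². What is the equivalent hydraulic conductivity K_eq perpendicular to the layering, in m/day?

1.22

Flow is perpendicular to layering, so the layers act in series and the equivalent K is the thickness-weighted harmonic mean.
Total thickness L = 12.9 + 2.12 + 5.88 = 20.90 m.
Σ(b_i/K_i) = 12.9/0.754 + 2.12/29.4 + 5.88/1750 = 17.18 d.
K_eq = L / Σ(b_i/K_i) = 20.90 / 17.18 = 1.216 m/day.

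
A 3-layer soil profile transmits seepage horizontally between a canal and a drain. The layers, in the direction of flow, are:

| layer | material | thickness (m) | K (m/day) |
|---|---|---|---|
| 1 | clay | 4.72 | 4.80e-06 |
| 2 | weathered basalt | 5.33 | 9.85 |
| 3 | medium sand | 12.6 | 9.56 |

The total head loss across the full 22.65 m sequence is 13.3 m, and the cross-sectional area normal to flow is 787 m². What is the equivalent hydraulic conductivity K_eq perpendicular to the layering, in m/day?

2.30e-05

Flow is perpendicular to layering, so the layers act in series and the equivalent K is the thickness-weighted harmonic mean.
Total thickness L = 4.72 + 5.33 + 12.6 = 22.65 m.
Σ(b_i/K_i) = 4.72/4.80e-06 + 5.33/9.85 + 12.6/9.56 = 9.833e+05 d.
K_eq = L / Σ(b_i/K_i) = 22.65 / 9.833e+05 = 2.303e-05 m/day.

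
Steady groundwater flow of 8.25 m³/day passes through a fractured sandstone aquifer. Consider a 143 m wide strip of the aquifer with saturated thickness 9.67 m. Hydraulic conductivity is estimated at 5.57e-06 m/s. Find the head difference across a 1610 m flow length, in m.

20.0

Convert K: 5.57e-06 m/s × 86400 = 0.4812 m/day.
Cross-sectional area A = 143 × 9.67 = 1383 m².
From Q = K·A·i, i = Q / (K·A) = 8.25 / (0.4812 × 1383) = 0.01240.
Head loss Δh = i · L = 0.01240 × 1610 = 19.96 m.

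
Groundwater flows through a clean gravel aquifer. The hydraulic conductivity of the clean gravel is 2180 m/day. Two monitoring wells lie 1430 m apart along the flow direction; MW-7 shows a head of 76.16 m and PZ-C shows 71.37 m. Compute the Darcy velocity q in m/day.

7.30

Hydraulic gradient i = (76.16 − 71.37) / 1430 = 4.79 / 1430 = 0.003350.
Specific discharge q = K · i = 2180 × 0.003350 = 7.302 m/day.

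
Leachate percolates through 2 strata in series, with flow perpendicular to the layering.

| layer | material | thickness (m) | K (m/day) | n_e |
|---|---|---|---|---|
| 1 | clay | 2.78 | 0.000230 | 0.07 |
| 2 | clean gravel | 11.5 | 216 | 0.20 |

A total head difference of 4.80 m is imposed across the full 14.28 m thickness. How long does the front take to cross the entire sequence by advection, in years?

17.2

With flow normal to the layers, continuity requires the same specific discharge q through every layer.
Σ(b_i/K_i) = 2.78/0.000230 + 11.5/216 = 12087 d.
q = Δh / Σ(b_i/K_i) = 4.80 / 12087 = 0.0003971 m/day.
In each layer the seepage velocity is v_i = q/n_i, so the layer transit time is t_i = b_i·n_i / q:
  layer 1 (clay): t_1 = 2.78 × 0.07 / 0.0003971 = 490.0 d
  layer 2 (clean gravel): t_2 = 11.5 × 0.20 / 0.0003971 = 5792 d
Total t = Σ t_i = 6282 days = 17.20 years.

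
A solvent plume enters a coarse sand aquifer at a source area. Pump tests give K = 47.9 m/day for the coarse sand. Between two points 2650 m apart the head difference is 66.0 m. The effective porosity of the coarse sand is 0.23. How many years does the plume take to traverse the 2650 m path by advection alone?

1.40

Hydraulic gradient i = Δh / L = 66.0 / 2650 = 0.02491.
Darcy flux q = K · i = 47.90 × 0.02491 = 1.193 m/day.
Seepage velocity v = q / n_e = 1.193 / 0.23 = 5.187 m/day.
Travel time t = L / v = 2650 / 5.187 = 510.9 days = 1.399 years.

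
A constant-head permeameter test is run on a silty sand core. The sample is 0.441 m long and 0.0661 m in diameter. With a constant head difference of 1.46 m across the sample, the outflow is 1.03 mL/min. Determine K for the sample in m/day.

0.131

Cross-sectional area A = π·(d/2)² = π × (0.0661/2)² = 0.003432 m².
Convert discharge: 1.03 mL/min = 1.717e-08 m³/s.
Darcy's law rearranged: K = Q·L / (A·Δh) = 1.717e-08 × 0.441 / (0.003432 × 1.46) = 1.511e-06 m/s = 0.1306 m/day.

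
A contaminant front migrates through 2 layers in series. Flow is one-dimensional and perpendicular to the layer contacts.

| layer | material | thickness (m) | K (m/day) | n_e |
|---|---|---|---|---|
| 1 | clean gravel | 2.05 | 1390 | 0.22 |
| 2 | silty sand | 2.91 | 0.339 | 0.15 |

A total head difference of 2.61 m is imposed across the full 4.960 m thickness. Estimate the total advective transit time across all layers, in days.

With flow normal to the layers, continuity requires the same specific discharge q through every layer.
Σ(b_i/K_i) = 2.05/1390 + 2.91/0.339 = 8.586 d.
q = Δh / Σ(b_i/K_i) = 2.61 / 8.586 = 0.3040 m/day.
In each layer the seepage velocity is v_i = q/n_i, so the layer transit time is t_i = b_i·n_i / q:
  layer 1 (clean gravel): t_1 = 2.05 × 0.22 / 0.3040 = 1.484 d
  layer 2 (silty sand): t_2 = 2.91 × 0.15 / 0.3040 = 1.436 d
Total t = Σ t_i = 2.919 days.

2.92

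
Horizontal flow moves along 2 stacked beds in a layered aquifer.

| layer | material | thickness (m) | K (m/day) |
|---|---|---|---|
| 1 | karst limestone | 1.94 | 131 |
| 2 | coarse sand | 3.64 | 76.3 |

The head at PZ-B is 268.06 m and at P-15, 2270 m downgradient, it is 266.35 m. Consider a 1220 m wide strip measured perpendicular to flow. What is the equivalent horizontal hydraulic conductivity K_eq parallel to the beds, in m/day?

Flow is parallel to layering, so each bed carries its own Darcy discharge and the transmissivities add.
Σ(K_i·b_i) = 131×1.94 + 76.3×3.64 = 531.9 m²/day.
Total thickness b = 5.580 m, so K_eq = Σ(K_i·b_i)/b = 95.32 m/day.

95.3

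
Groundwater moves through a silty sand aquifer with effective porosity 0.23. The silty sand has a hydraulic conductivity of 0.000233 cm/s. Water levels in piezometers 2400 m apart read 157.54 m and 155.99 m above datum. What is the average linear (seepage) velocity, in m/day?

0.000565

Convert K: 0.000233 cm/s × 864 = 0.2013 m/day.
Hydraulic gradient i = (157.54 − 155.99) / 2400 = 1.55 / 2400 = 0.0006458.
Darcy flux q = K · i = 0.2013 × 0.0006458 = 0.0001300 m/day.
Seepage velocity v = q / n_e = 0.0001300 / 0.23 = 0.0005653 m/day.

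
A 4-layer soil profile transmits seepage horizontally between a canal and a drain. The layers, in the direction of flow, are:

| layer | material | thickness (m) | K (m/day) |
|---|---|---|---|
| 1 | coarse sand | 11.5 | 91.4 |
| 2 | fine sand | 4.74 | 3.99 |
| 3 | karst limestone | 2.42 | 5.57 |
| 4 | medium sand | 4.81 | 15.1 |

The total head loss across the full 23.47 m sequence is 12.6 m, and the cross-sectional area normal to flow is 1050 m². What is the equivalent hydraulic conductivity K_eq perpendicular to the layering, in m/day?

11.4

Flow is perpendicular to layering, so the layers act in series and the equivalent K is the thickness-weighted harmonic mean.
Total thickness L = 11.5 + 4.74 + 2.42 + 4.81 = 23.47 m.
Σ(b_i/K_i) = 11.5/91.4 + 4.74/3.99 + 2.42/5.57 + 4.81/15.1 = 2.067 d.
K_eq = L / Σ(b_i/K_i) = 23.47 / 2.067 = 11.36 m/day.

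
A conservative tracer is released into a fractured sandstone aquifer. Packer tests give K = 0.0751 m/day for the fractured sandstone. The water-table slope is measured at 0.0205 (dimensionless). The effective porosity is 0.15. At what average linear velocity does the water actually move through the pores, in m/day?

Hydraulic gradient i = 0.0205.
Darcy flux q = K · i = 0.07510 × 0.02050 = 0.001540 m/day.
Seepage velocity v = q / n_e = 0.001540 / 0.15 = 0.01026 m/day.

0.0103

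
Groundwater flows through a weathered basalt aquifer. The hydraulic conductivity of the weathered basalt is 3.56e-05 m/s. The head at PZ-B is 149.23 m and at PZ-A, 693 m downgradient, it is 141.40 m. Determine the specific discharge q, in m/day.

Convert K: 3.56e-05 m/s × 86400 = 3.076 m/day.
Hydraulic gradient i = (149.23 − 141.40) / 693 = 7.83 / 693 = 0.01130.
Specific discharge q = K · i = 3.076 × 0.01130 = 0.03475 m/day.

0.0348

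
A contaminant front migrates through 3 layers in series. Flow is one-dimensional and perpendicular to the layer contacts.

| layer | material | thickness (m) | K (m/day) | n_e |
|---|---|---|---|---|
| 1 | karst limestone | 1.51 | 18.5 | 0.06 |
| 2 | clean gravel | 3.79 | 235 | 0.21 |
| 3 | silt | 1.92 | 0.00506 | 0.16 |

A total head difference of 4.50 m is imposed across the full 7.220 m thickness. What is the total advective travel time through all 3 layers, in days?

101

With flow normal to the layers, continuity requires the same specific discharge q through every layer.
Σ(b_i/K_i) = 1.51/18.5 + 3.79/235 + 1.92/0.00506 = 379.5 d.
q = Δh / Σ(b_i/K_i) = 4.50 / 379.5 = 0.01186 m/day.
In each layer the seepage velocity is v_i = q/n_i, so the layer transit time is t_i = b_i·n_i / q:
  layer 1 (karst limestone): t_1 = 1.51 × 0.06 / 0.01186 = 7.641 d
  layer 2 (clean gravel): t_2 = 3.79 × 0.21 / 0.01186 = 67.13 d
  layer 3 (silt): t_3 = 1.92 × 0.16 / 0.01186 = 25.91 d
Total t = Σ t_i = 100.7 days.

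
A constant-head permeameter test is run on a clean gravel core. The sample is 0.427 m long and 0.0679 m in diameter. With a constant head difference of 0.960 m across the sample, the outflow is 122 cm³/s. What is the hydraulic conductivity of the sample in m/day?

Cross-sectional area A = π·(d/2)² = π × (0.0679/2)² = 0.003621 m².
Convert discharge: 122 cm³/s = 0.0001220 m³/s.
Darcy's law rearranged: K = Q·L / (A·Δh) = 0.0001220 × 0.427 / (0.003621 × 0.960) = 0.01499 m/s = 1295 m/day.

1290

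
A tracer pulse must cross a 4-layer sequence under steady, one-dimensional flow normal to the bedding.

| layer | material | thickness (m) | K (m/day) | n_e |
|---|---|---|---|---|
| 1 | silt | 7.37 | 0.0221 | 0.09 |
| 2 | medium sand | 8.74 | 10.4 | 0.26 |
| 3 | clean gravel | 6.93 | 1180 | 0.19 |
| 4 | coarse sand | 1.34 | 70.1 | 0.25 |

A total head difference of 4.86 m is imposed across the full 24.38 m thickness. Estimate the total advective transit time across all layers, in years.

0.864

With flow normal to the layers, continuity requires the same specific discharge q through every layer.
Σ(b_i/K_i) = 7.37/0.0221 + 8.74/10.4 + 6.93/1180 + 1.34/70.1 = 334.3 d.
q = Δh / Σ(b_i/K_i) = 4.86 / 334.3 = 0.01454 m/day.
In each layer the seepage velocity is v_i = q/n_i, so the layer transit time is t_i = b_i·n_i / q:
  layer 1 (silt): t_1 = 7.37 × 0.09 / 0.01454 = 45.63 d
  layer 2 (medium sand): t_2 = 8.74 × 0.26 / 0.01454 = 156.3 d
  layer 3 (clean gravel): t_3 = 6.93 × 0.19 / 0.01454 = 90.58 d
  layer 4 (coarse sand): t_4 = 1.34 × 0.25 / 0.01454 = 23.05 d
Total t = Σ t_i = 315.6 days = 0.8641 years.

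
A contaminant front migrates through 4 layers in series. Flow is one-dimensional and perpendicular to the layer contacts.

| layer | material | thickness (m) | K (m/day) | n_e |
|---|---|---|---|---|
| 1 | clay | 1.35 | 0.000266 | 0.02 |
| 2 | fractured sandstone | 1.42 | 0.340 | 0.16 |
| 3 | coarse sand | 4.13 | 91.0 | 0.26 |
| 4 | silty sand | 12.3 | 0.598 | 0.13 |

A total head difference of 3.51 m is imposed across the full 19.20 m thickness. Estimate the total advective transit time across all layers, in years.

11.6

With flow normal to the layers, continuity requires the same specific discharge q through every layer.
Σ(b_i/K_i) = 1.35/0.000266 + 1.42/0.340 + 4.13/91.0 + 12.3/0.598 = 5100 d.
q = Δh / Σ(b_i/K_i) = 3.51 / 5100 = 0.0006882 m/day.
In each layer the seepage velocity is v_i = q/n_i, so the layer transit time is t_i = b_i·n_i / q:
  layer 1 (clay): t_1 = 1.35 × 0.02 / 0.0006882 = 39.23 d
  layer 2 (fractured sandstone): t_2 = 1.42 × 0.16 / 0.0006882 = 330.1 d
  layer 3 (coarse sand): t_3 = 4.13 × 0.26 / 0.0006882 = 1560 d
  layer 4 (silty sand): t_4 = 12.3 × 0.13 / 0.0006882 = 2323 d
Total t = Σ t_i = 4253 days = 11.64 years.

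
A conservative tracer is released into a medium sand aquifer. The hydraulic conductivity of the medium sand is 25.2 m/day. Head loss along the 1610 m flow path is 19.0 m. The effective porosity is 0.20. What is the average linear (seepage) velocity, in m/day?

1.49

Hydraulic gradient i = Δh / L = 19.0 / 1610 = 0.01180.
Darcy flux q = K · i = 25.20 × 0.01180 = 0.2974 m/day.
Seepage velocity v = q / n_e = 0.2974 / 0.20 = 1.487 m/day.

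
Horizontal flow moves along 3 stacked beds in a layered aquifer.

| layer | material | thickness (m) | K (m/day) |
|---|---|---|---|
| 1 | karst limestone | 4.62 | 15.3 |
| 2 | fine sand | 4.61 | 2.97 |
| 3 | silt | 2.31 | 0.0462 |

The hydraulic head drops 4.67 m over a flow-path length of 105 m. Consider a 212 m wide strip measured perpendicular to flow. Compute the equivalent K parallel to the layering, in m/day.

Flow is parallel to layering, so each bed carries its own Darcy discharge and the transmissivities add.
Σ(K_i·b_i) = 15.3×4.62 + 2.97×4.61 + 0.0462×2.31 = 84.48 m²/day.
Total thickness b = 11.54 m, so K_eq = Σ(K_i·b_i)/b = 7.321 m/day.

7.32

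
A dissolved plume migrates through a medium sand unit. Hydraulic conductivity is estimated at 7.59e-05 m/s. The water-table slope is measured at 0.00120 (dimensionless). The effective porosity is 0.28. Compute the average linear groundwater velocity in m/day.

Convert K: 7.59e-05 m/s × 86400 = 6.558 m/day.
Hydraulic gradient i = 0.00120.
Darcy flux q = K · i = 6.558 × 0.001200 = 0.007869 m/day.
Seepage velocity v = q / n_e = 0.007869 / 0.28 = 0.02810 m/day.

0.0281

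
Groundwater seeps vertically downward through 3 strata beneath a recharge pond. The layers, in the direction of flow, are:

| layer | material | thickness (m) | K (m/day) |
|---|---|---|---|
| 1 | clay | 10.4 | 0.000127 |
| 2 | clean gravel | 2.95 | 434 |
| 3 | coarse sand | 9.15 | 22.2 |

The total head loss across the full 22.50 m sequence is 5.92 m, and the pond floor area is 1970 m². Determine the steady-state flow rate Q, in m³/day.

Flow is perpendicular to layering, so the layers act in series and the equivalent K is the thickness-weighted harmonic mean.
Total thickness L = 10.4 + 2.95 + 9.15 = 22.50 m.
Σ(b_i/K_i) = 10.4/0.000127 + 2.95/434 + 9.15/22.2 = 81890 d.
K_eq = L / Σ(b_i/K_i) = 22.50 / 81890 = 0.0002748 m/day.
Q = K_eq · A · (Δh/L) = 0.0002748 × 1970 × (5.92/22.50) = 0.1424 m³/day.

0.142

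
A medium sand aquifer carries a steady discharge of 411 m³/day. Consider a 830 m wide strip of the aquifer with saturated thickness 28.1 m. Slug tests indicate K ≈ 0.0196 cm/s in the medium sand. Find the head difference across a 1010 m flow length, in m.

Convert K: 0.0196 cm/s × 864 = 16.93 m/day.
Cross-sectional area A = 830 × 28.1 = 23323 m².
From Q = K·A·i, i = Q / (K·A) = 411 / (16.93 × 23323) = 0.001041.
Head loss Δh = i · L = 0.001041 × 1010 = 1.051 m.

1.05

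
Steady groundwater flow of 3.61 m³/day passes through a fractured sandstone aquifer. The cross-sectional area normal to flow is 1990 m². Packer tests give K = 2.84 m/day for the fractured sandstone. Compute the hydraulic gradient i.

From Q = K·A·i, i = Q / (K·A) = 3.61 / (2.840 × 1990) = 0.0006388.

0.000639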